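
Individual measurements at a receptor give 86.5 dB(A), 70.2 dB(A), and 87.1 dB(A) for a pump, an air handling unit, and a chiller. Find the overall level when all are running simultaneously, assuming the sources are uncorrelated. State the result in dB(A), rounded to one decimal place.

Incoherent sources combine by intensity addition: L_total = 10·log₁₀(Σ 10^(L_i/10)).
Σ 10^(L/10) = 10^(86.5/10) + 10^(70.2/10) + 10^(87.1/10) = 9.700e+08.
L_total = 10·log₁₀(9.700e+08) = 89.87 dB(A).

89.9 dB(A)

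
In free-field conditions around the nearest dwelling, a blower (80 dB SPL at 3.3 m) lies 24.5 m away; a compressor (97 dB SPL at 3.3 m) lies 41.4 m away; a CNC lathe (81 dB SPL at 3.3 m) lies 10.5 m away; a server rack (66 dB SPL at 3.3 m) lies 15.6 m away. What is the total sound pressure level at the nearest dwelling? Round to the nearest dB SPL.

First find each source's level at the receiver (point-source: −20·log₁₀(r/r_ref)), then combine on an intensity basis.
blower: 80 − 20·log₁₀(24.5/3.3) = 80 − 17.41 = 62.59 dB SPL.
compressor: 97 − 20·log₁₀(41.4/3.3) = 97 − 21.97 = 75.03 dB SPL.
CNC lathe: 81 − 20·log₁₀(10.5/3.3) = 81 − 10.05 = 70.95 dB SPL.
server rack: 66 − 20·log₁₀(15.6/3.3) = 66 − 13.49 = 52.51 dB SPL.
Σ 10^(L/10) = 4.627e+07 → L_total = 10·log₁₀(4.627e+07) = 76.65 dB SPL.

77 dB SPL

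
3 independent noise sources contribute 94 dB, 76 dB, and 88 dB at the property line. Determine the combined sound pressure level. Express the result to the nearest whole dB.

For uncorrelated sources the intensities add, so convert each level to linear form, sum, and take 10·log₁₀ of the total.
Σ 10^(L/10) = 10^(94/10) + 10^(76/10) + 10^(88/10) = 3.183e+09.
L_total = 10·log₁₀(3.183e+09) = 95.03 dB.

95 dB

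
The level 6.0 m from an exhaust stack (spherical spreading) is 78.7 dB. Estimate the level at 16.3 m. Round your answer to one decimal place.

For a point source, L₂ = L₁ − 20·log₁₀(r₂/r₁).
L₂ = 78.7 − 20·log₁₀(16.3/6.0) = 78.7 − 8.681 = 70.02 dB.

70.0 dB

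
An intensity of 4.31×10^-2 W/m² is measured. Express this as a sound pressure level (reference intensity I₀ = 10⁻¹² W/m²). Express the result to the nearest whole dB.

106 dB

I/I₀ = 4.31×10^-2/10⁻¹² = 4.31×10^10, and L = 10·log₁₀(I/I₀).
L = 10·(0.6345 + 10) = 106.34 dB.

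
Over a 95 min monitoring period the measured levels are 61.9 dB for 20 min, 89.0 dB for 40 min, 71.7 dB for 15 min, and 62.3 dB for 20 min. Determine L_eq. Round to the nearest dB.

85 dB

The energy average is taken in the linear domain: L_eq = 10·log₁₀[(Σ tᵢ·10^(Lᵢ/10))/T], T = 95 min.
Σ tᵢ·10^(Lᵢ/10) = 20·10^(61.9/10) + 40·10^(89.0/10) + 15·10^(71.7/10) + 20·10^(62.3/10) = 3.206e+10.
L_eq = 10·log₁₀(3.206e+10/95) = 85.28 dB.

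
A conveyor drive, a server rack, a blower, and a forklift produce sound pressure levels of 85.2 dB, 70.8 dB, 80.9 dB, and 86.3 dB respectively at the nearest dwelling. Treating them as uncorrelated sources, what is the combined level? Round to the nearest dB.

90 dB

For uncorrelated sources the intensities add, so convert each level to linear form, sum, and take 10·log₁₀ of the total.
Σ 10^(L/10) = 10^(85.2/10) + 10^(70.8/10) + 10^(80.9/10) + 10^(86.3/10) = 8.928e+08.
L_total = 10·log₁₀(8.928e+08) = 89.51 dB.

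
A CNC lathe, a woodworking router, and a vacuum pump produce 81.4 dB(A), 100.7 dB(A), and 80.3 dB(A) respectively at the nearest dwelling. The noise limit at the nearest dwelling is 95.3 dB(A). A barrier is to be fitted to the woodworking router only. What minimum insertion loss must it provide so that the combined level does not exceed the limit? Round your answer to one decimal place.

Everything except the woodworking router sums to 10^(81.4/10) + 10^(80.3/10) = 2.452e+08 in linear terms, 83.90 dB(A).
The limit corresponds to 10^(95.3/10) = 3.388e+09; subtracting the fixed part leaves 3.143e+09 for the woodworking router, i.e. 94.97 dB(A).
So the woodworking router must be reduced from 100.7 to 94.97 dB(A): IL = 5.73 dB.

5.7 dB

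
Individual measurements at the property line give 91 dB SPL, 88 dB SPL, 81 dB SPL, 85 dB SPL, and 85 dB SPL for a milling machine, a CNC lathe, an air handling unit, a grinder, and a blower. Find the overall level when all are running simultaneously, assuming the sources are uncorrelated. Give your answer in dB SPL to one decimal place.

94.2 dB SPL

Incoherent sources combine by intensity addition: L_total = 10·log₁₀(Σ 10^(L_i/10)).
Σ 10^(L/10) = 10^(91/10) + 10^(88/10) + 10^(81/10) + 10^(85/10) + 10^(85/10) = 2.648e+09.
L_total = 10·log₁₀(2.648e+09) = 94.23 dB SPL.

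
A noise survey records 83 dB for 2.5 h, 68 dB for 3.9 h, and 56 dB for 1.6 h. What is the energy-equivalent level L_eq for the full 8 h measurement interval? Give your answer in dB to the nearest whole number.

78 dB

Weight each interval's intensity by its duration and average over T = 8 h:
Σ tᵢ·10^(Lᵢ/10) = 2.5·10^(83/10) + 3.9·10^(68/10) + 1.6·10^(56/10) = 5.241e+08.
L_eq = 10·log₁₀(5.241e+08/8) = 78.16 dB.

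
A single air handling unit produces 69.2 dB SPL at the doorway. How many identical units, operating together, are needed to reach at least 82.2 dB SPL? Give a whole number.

20

N identical sources give L₁ + 10·log₁₀ N, so require 10·log₁₀ N ≥ 82.2 − 69.2 = 13.0 dB.
N ≥ 10^(13.0/10) = 19.953, so N = 20.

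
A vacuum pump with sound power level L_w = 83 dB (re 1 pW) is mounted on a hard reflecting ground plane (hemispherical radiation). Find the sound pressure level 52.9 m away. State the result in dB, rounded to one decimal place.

The power spreads over a hemisphere of area 2π·r², so L_p = L_w − 10·log₁₀(2π·r²).
2π·r² = 1.758e+04 m², 10·log₁₀ of that is 42.451 dB.
L_p = 83 − 42.451 = 40.55 dB.

40.5 dB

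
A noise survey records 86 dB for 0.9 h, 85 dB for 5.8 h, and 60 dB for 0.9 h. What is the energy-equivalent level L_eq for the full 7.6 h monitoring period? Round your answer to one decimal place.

Weight each interval's intensity by its duration and average over T = 7.6 h:
Σ tᵢ·10^(Lᵢ/10) = 0.9·10^(86/10) + 5.8·10^(85/10) + 0.9·10^(60/10) = 2.193e+09.
L_eq = 10·log₁₀(2.193e+09/7.6) = 84.60 dB.

84.6 dB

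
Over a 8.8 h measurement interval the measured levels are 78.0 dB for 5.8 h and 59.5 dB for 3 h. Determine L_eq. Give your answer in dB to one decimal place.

The energy average is taken in the linear domain: L_eq = 10·log₁₀[(Σ tᵢ·10^(Lᵢ/10))/T], T = 8.8 h.
Σ tᵢ·10^(Lᵢ/10) = 5.8·10^(78.0/10) + 3·10^(59.5/10) = 3.686e+08.
L_eq = 10·log₁₀(3.686e+08/8.8) = 76.22 dB.

76.2 dB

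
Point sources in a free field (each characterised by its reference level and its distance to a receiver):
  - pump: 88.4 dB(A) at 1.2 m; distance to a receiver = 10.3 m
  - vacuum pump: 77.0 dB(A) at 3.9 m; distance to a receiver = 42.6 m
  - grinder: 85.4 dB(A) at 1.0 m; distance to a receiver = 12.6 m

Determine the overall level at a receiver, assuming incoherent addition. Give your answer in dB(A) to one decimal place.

Propagate each source to the receiver with L = L_ref − 20·log₁₀(r/r_ref), then add intensities.
pump: 88.4 − 20·log₁₀(10.3/1.2) = 88.4 − 18.67 = 69.73 dB(A).
vacuum pump: 77.0 − 20·log₁₀(42.6/3.9) = 77.0 − 20.77 = 56.23 dB(A).
grinder: 85.4 − 20·log₁₀(12.6/1.0) = 85.4 − 22.01 = 63.39 dB(A).
Σ 10^(L/10) = 1.199e+07 → L_total = 10·log₁₀(1.199e+07) = 70.79 dB(A).

70.8 dB(A)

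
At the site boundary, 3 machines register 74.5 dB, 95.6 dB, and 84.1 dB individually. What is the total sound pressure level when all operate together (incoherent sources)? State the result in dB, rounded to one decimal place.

For uncorrelated sources the intensities add, so convert each level to linear form, sum, and take 10·log₁₀ of the total.
Σ 10^(L/10) = 10^(74.5/10) + 10^(95.6/10) + 10^(84.1/10) = 3.916e+09.
L_total = 10·log₁₀(3.916e+09) = 95.93 dB.

95.9 dB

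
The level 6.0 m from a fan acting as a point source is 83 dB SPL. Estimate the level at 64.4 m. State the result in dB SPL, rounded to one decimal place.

For a point source, L₂ = L₁ − 20·log₁₀(r₂/r₁).
L₂ = 83 − 20·log₁₀(64.4/6.0) = 83 − 20.615 = 62.39 dB SPL.

62.4 dB SPL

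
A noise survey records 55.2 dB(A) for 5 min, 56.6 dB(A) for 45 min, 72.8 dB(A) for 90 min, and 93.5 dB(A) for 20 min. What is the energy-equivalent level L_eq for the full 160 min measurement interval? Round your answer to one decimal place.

The energy average is taken in the linear domain: L_eq = 10·log₁₀[(Σ tᵢ·10^(Lᵢ/10))/T], T = 160 min.
Σ tᵢ·10^(Lᵢ/10) = 5·10^(55.2/10) + 45·10^(56.6/10) + 90·10^(72.8/10) + 20·10^(93.5/10) = 4.651e+10.
L_eq = 10·log₁₀(4.651e+10/160) = 84.63 dB(A).

84.6 dB(A)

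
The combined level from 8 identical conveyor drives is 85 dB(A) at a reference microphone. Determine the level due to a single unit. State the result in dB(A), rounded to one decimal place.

8 equal contributions raise the level by 10·log₁₀ 8 = 9.031 dB, so each unit alone gives 85 − 9.031.

76.0 dB(A)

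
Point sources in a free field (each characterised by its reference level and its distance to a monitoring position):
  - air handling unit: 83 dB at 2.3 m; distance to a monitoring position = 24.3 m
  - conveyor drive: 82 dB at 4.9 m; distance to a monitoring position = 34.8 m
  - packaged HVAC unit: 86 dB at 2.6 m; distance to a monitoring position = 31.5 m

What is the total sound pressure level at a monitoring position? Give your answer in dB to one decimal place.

Propagate each source to the receiver with L = L_ref − 20·log₁₀(r/r_ref), then add intensities.
air handling unit: 83 − 20·log₁₀(24.3/2.3) = 83 − 20.48 = 62.52 dB.
conveyor drive: 82 − 20·log₁₀(34.8/4.9) = 82 − 17.03 = 64.97 dB.
packaged HVAC unit: 86 − 20·log₁₀(31.5/2.6) = 86 − 21.67 = 64.33 dB.
Σ 10^(L/10) = 7.642e+06 → L_total = 10·log₁₀(7.642e+06) = 68.83 dB.

68.8 dB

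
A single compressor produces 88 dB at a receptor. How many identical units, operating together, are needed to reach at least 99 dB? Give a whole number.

13

N identical sources give L₁ + 10·log₁₀ N, so require 10·log₁₀ N ≥ 99 − 88 = 11.0 dB.
N ≥ 10^(11.0/10) = 12.589, so N = 13.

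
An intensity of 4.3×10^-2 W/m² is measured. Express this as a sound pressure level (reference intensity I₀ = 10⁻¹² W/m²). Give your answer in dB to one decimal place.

I/I₀ = 4.3×10^-2/10⁻¹² = 4.3×10^10, and L = 10·log₁₀(I/I₀).
L = 10·(0.6335 + 10) = 106.33 dB.

106.3 dB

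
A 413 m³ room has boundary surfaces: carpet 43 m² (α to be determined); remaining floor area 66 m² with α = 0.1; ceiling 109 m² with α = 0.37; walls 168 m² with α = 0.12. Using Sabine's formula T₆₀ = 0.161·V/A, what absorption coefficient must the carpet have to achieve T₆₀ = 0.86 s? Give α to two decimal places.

A = 0.161·V/T₆₀ = 0.161·413/0.86 = 77.32 m² sabins.
Absorption from the other surfaces = 66·0.1 + 109·0.37 + 168·0.12 = 67.09 m², so the carpet must supply 10.23 m² over 43 m².
α = 10.23/43 = 0.238.

0.24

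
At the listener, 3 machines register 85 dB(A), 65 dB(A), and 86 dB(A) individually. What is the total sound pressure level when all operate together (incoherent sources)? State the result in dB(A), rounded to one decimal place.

88.6 dB(A)

For uncorrelated sources the intensities add, so convert each level to linear form, sum, and take 10·log₁₀ of the total.
Σ 10^(L/10) = 10^(85/10) + 10^(65/10) + 10^(86/10) = 7.175e+08.
L_total = 10·log₁₀(7.175e+08) = 88.56 dB(A).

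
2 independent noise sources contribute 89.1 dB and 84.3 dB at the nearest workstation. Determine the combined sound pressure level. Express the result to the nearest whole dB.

For uncorrelated sources the intensities add, so convert each level to linear form, sum, and take 10·log₁₀ of the total.
Σ 10^(L/10) = 10^(89.1/10) + 10^(84.3/10) = 1.082e+09.
L_total = 10·log₁₀(1.082e+09) = 90.34 dB.

90 dB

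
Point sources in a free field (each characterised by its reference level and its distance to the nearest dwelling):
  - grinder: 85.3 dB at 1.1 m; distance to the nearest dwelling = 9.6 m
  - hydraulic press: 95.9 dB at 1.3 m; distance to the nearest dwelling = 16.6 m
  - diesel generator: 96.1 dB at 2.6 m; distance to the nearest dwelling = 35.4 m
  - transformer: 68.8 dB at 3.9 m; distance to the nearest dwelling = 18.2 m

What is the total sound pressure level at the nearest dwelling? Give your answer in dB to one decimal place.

Apply inverse-square spreading to bring every level to the receiver, then sum 10^(L/10).
grinder: 85.3 − 20·log₁₀(9.6/1.1) = 85.3 − 18.82 = 66.48 dB.
hydraulic press: 95.9 − 20·log₁₀(16.6/1.3) = 95.9 − 22.12 = 73.78 dB.
diesel generator: 96.1 − 20·log₁₀(35.4/2.6) = 96.1 − 22.68 = 73.42 dB.
transformer: 68.8 − 20·log₁₀(18.2/3.9) = 68.8 − 13.38 = 55.42 dB.
Σ 10^(L/10) = 5.063e+07 → L_total = 10·log₁₀(5.063e+07) = 77.04 dB.

77.0 dB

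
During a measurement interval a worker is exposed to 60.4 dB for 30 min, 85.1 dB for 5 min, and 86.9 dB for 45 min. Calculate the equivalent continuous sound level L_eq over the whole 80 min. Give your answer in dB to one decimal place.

84.7 dB

The energy average is taken in the linear domain: L_eq = 10·log₁₀[(Σ tᵢ·10^(Lᵢ/10))/T], T = 80 min.
Σ tᵢ·10^(Lᵢ/10) = 30·10^(60.4/10) + 5·10^(85.1/10) + 45·10^(86.9/10) = 2.369e+10.
L_eq = 10·log₁₀(2.369e+10/80) = 84.71 dB.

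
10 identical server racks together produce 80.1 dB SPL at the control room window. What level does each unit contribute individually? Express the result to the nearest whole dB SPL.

70 dB SPL

Dividing the total intensity by 10 lowers the level by 10·log₁₀ 10 = 10.000 dB: L₁ = 80.1 − 10.000.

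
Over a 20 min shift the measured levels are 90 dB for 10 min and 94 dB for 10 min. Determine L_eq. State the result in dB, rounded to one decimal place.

92.4 dB

Weight each interval's intensity by its duration and average over T = 20 min:
Σ tᵢ·10^(Lᵢ/10) = 10·10^(90/10) + 10·10^(94/10) = 3.512e+10.
L_eq = 10·log₁₀(3.512e+10/20) = 92.45 dB.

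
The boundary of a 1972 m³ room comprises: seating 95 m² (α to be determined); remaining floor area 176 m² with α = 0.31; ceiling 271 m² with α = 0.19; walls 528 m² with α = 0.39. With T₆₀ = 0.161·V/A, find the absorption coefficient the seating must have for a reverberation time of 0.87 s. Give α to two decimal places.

From T₆₀ = 0.161·V/A, the target T₆₀ = 0.87 s needs A = 0.161·1972/0.87 = 364.93 m².
Absorption from the other surfaces = 176·0.31 + 271·0.19 + 528·0.39 = 311.97 m², so the seating must supply 52.96 m² over 95 m².
α = 52.96/95 = 0.558.

0.56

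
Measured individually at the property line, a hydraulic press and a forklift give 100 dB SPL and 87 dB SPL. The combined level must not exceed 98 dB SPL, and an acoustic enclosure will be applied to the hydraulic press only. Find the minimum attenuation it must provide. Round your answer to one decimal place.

2.4 dB

The untreated sources together contribute 10^(87/10) = 5.012e+08, i.e. 87.00 dB SPL.
To meet 98 dB SPL overall, the treated hydraulic press may contribute at most 10^(98/10) − 5.012e+08 = 5.808e+09, i.e. 97.64 dB SPL.
So the hydraulic press must be reduced from 100 to 97.64 dB SPL: IL = 2.36 dB.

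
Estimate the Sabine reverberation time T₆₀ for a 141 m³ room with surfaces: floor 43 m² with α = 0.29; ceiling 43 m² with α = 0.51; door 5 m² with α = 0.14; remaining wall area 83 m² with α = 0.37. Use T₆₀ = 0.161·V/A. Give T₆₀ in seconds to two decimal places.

Summing Sᵢαᵢ: 43·0.29 + 43·0.51 + 5·0.14 + 83·0.37 = 65.81 m².
T₆₀ = 0.161 × 141 / 65.81 = 0.345 s.

0.34 s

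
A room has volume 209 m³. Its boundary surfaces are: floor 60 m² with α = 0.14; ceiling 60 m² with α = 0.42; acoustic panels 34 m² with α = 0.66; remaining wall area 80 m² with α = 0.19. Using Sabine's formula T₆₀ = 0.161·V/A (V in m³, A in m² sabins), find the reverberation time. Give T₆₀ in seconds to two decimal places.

0.47 s

A = Σ Sᵢαᵢ = 60·0.14 + 60·0.42 + 34·0.66 + 80·0.19 = 71.24 m².
T₆₀ = 0.161·V/A = 0.161·209/71.24 = 0.472 s.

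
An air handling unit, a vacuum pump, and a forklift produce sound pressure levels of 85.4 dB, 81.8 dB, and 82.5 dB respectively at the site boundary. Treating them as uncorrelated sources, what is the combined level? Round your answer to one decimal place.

88.3 dB

Incoherent sources combine by intensity addition: L_total = 10·log₁₀(Σ 10^(L_i/10)).
Σ 10^(L/10) = 10^(85.4/10) + 10^(81.8/10) + 10^(82.5/10) = 6.759e+08.
L_total = 10·log₁₀(6.759e+08) = 88.30 dB.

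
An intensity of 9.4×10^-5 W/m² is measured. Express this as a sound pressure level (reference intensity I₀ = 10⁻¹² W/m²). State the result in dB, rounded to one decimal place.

79.7 dB

L = 10·log₁₀(I/I₀) = 10·log₁₀(9.4×10^-5/10⁻¹²) = 10·log₁₀(9.4×10^7).
L = 10·(0.9731 + 7) = 79.73 dB.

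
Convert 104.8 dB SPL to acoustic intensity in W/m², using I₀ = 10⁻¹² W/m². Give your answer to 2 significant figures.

0.030 W/m²

I/I₀ = 10^(104.8/10) = 3.02e+10, so I = 3.02e+10 × 10⁻¹² W/m².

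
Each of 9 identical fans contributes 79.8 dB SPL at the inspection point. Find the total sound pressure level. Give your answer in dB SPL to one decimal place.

L_total = L₁ + 10·log₁₀ N for N identical incoherent sources.
L_total = 79.8 + 10·log₁₀(9) = 79.8 + 9.542 = 89.34 dB SPL.

89.3 dB SPL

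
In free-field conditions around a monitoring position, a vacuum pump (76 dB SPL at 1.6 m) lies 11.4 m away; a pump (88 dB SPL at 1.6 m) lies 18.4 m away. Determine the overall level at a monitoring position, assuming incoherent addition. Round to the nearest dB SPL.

Apply inverse-square spreading to bring every level to the receiver, then sum 10^(L/10).
vacuum pump: 76 − 20·log₁₀(11.4/1.6) = 76 − 17.06 = 58.94 dB SPL.
pump: 88 − 20·log₁₀(18.4/1.6) = 88 − 21.21 = 66.79 dB SPL.
Σ 10^(L/10) = 5.555e+06 → L_total = 10·log₁₀(5.555e+06) = 67.45 dB SPL.

67 dB SPL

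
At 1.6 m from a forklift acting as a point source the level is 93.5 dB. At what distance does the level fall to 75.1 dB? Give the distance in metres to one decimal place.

13.3 m

The 18.4 dB drop corresponds to a distance ratio of 10^(18.4/20) for a point source.
r₂ = 1.6·10^((93.5−75.1)/20) = 1.6·10^(18.4/20) = 13.31 m.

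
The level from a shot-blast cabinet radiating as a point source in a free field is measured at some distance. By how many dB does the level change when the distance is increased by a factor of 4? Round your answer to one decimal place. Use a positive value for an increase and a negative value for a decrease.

A point source loses 6 dB per doubling of distance; generally ΔL = −20·log₁₀(r₂/r₁).
ΔL = −20·log₁₀(4) = -12.04 dB.

-12.0 dB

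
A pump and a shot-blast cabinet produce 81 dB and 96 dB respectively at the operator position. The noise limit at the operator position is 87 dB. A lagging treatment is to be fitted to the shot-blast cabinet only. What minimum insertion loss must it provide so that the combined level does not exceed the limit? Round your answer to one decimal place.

Fixed contribution from the other source: Σ 10^(L/10) = 10^(81/10) = 1.259e+08 (81.00 dB).
To meet 87 dB overall, the treated shot-blast cabinet may contribute at most 10^(87/10) − 1.259e+08 = 3.753e+08, i.e. 85.74 dB.
Required insertion loss = 96 − 85.74 = 10.26 dB.

10.3 dB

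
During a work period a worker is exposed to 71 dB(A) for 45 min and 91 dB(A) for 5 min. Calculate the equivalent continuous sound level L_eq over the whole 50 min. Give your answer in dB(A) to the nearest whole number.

L_eq = 10·log₁₀[(1/T)·Σ tᵢ·10^(Lᵢ/10)] with T = 50 min.
Σ tᵢ·10^(Lᵢ/10) = 45·10^(71/10) + 5·10^(91/10) = 6.861e+09.
L_eq = 10·log₁₀(6.861e+09/50) = 81.37 dB(A).

81 dB(A)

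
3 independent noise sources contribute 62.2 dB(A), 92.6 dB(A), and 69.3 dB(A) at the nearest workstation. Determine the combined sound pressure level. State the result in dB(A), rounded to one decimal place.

92.6 dB(A)

Incoherent sources combine by intensity addition: L_total = 10·log₁₀(Σ 10^(L_i/10)).
Σ 10^(L/10) = 10^(62.2/10) + 10^(92.6/10) + 10^(69.3/10) = 1.830e+09.
L_total = 10·log₁₀(1.830e+09) = 92.62 dB(A).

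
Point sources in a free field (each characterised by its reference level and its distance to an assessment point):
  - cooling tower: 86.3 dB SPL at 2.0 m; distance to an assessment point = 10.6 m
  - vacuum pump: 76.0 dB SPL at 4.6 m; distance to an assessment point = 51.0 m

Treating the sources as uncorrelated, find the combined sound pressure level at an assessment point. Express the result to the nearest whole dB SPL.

Apply inverse-square spreading to bring every level to the receiver, then sum 10^(L/10).
cooling tower: 86.3 − 20·log₁₀(10.6/2.0) = 86.3 − 14.49 = 71.81 dB SPL.
vacuum pump: 76.0 − 20·log₁₀(51.0/4.6) = 76.0 − 20.90 = 55.10 dB SPL.
Σ 10^(L/10) = 1.551e+07 → L_total = 10·log₁₀(1.551e+07) = 71.91 dB SPL.

72 dB SPL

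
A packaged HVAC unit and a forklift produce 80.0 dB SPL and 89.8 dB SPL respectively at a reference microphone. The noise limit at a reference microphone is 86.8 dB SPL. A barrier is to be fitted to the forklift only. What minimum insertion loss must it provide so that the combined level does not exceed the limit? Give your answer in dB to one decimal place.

Fixed contribution from the other source: Σ 10^(L/10) = 10^(80.0/10) = 1.000e+08 (80.00 dB SPL).
To meet 86.8 dB SPL overall, the treated forklift may contribute at most 10^(86.8/10) − 1.000e+08 = 3.786e+08, i.e. 85.78 dB SPL.
So the forklift must be reduced from 89.8 to 85.78 dB SPL: IL = 4.02 dB.

4.0 dB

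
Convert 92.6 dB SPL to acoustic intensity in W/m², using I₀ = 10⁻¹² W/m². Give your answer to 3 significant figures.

L = 10·log₁₀(I/I₀) ⇒ I = I₀·10^(L/10) = 10⁻¹² × 10^9.26.

0.00182 W/m²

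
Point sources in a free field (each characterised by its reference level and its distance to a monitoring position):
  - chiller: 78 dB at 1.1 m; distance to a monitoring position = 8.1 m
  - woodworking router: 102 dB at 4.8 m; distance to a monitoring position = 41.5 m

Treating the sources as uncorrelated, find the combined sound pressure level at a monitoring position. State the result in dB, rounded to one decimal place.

83.3 dB

Apply inverse-square spreading to bring every level to the receiver, then sum 10^(L/10).
chiller: 78 − 20·log₁₀(8.1/1.1) = 78 − 17.34 = 60.66 dB.
woodworking router: 102 − 20·log₁₀(41.5/4.8) = 102 − 18.74 = 83.26 dB.
Σ 10^(L/10) = 2.132e+08 → L_total = 10·log₁₀(2.132e+08) = 83.29 dB.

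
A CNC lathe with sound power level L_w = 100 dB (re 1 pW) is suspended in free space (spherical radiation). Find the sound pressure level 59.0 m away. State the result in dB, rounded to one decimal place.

53.6 dB

Free-field spherical radiation: L_p = L_w − 10·log₁₀(4π·r²), r = 59.0 m.
4π·r² = 4.374e+04 m², 10·log₁₀ of that is 46.409 dB.
L_p = 100 − 46.409 = 53.59 dB.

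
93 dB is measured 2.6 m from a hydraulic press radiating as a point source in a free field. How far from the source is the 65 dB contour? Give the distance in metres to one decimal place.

65.3 m

For a point source L₁ − L₂ = 20·log₁₀(r₂/r₁), so r₂ = r₁·10^((L₁−L₂)/20).
r₂ = 2.6·10^((93−65)/20) = 2.6·10^(28.0/20) = 65.31 m.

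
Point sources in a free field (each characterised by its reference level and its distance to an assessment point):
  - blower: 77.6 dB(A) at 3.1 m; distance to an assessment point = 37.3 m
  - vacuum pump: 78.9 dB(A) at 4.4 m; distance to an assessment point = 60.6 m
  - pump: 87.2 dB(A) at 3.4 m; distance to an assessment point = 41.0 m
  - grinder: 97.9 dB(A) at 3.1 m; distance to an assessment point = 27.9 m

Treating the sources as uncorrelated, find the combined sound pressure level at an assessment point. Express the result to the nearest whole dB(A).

79 dB(A)

First find each source's level at the receiver (point-source: −20·log₁₀(r/r_ref)), then combine on an intensity basis.
blower: 77.6 − 20·log₁₀(37.3/3.1) = 77.6 − 21.61 = 55.99 dB(A).
vacuum pump: 78.9 − 20·log₁₀(60.6/4.4) = 78.9 − 22.78 = 56.12 dB(A).
pump: 87.2 − 20·log₁₀(41.0/3.4) = 87.2 − 21.63 = 65.57 dB(A).
grinder: 97.9 − 20·log₁₀(27.9/3.1) = 97.9 − 19.08 = 78.82 dB(A).
Σ 10^(L/10) = 8.054e+07 → L_total = 10·log₁₀(8.054e+07) = 79.06 dB(A).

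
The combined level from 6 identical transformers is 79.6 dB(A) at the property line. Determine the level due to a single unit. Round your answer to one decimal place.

For N identical incoherent sources L_total = L₁ + 10·log₁₀ N, so L₁ = 79.6 − 10·log₁₀(6) = 79.6 − 7.782.

71.8 dB(A)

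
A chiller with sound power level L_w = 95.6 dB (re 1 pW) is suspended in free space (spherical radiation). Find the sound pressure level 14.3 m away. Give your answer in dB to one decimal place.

L_p = L_w − 10·log₁₀(4π·r²) with r = 14.3 m.
4π·r² = 2570 m², 10·log₁₀ of that is 34.099 dB.
L_p = 95.6 − 34.099 = 61.50 dB.

61.5 dB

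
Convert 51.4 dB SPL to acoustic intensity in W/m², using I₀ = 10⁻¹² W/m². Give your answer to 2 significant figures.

1.4e-07 W/m²

I/I₀ = 10^(51.4/10) = 1.38e+05, so I = 1.38e+05 × 10⁻¹² W/m².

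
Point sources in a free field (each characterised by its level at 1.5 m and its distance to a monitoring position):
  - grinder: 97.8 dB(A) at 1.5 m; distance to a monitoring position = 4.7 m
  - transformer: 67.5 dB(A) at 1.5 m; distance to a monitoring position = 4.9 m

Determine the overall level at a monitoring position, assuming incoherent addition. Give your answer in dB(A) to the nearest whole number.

88 dB(A)

Propagate each source to the receiver with L = L_ref − 20·log₁₀(r/r_ref), then add intensities.
grinder: 97.8 − 20·log₁₀(4.7/1.5) = 97.8 − 9.92 = 87.88 dB(A).
transformer: 67.5 − 20·log₁₀(4.9/1.5) = 67.5 − 10.28 = 57.22 dB(A).
Σ 10^(L/10) = 6.143e+08 → L_total = 10·log₁₀(6.143e+08) = 87.88 dB(A).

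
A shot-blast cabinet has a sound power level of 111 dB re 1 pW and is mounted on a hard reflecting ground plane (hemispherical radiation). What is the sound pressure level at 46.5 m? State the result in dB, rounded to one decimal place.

69.7 dB

L_p = L_w − 10·log₁₀(2π·r²) with r = 46.5 m.
2π·r² = 1.359e+04 m², 10·log₁₀ of that is 41.331 dB.
L_p = 111 − 41.331 = 69.67 dB.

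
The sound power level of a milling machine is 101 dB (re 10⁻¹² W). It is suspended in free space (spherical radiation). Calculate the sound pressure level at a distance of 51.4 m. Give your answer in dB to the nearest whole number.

56 dB

L_p = L_w − 10·log₁₀(4π·r²) with r = 51.4 m.
4π·r² = 3.32e+04 m², 10·log₁₀ of that is 45.211 dB.
L_p = 101 − 45.211 = 55.79 dB.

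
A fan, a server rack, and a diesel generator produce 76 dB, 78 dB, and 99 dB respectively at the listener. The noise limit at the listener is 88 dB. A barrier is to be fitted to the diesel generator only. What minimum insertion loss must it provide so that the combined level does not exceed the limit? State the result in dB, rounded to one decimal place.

11.8 dB

Fixed contribution from the other sources: Σ 10^(L/10) = 10^(76/10) + 10^(78/10) = 1.029e+08 (80.12 dB).
The limit corresponds to 10^(88/10) = 6.310e+08; subtracting the fixed part leaves 5.281e+08 for the diesel generator, i.e. 87.23 dB.
Required insertion loss = 99 − 87.23 = 11.77 dB.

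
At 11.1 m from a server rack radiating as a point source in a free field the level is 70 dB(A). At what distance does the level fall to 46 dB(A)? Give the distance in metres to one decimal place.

175.9 m

Point-source spreading drops the level by 20·log₁₀(r₂/r₁); inverting, r₂/r₁ = 10^(ΔL/20).
r₂ = 11.1·10^((70−46)/20) = 11.1·10^(24.0/20) = 175.92 m.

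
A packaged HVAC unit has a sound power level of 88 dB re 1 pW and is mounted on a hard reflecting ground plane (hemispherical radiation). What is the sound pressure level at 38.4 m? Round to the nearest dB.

L_p = L_w − 10·log₁₀(2π·r²) with r = 38.4 m.
2π·r² = 9265 m², 10·log₁₀ of that is 39.668 dB.
L_p = 88 − 39.668 = 48.33 dB.

48 dB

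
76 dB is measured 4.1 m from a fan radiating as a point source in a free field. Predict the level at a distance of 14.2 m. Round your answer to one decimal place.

65.2 dB

Point-source attenuation: ΔL = 20·log₁₀(r₂/r₁) = 20·log₁₀(14.2/4.1) = 10.790 dB.
L₂ = 76 − 20·log₁₀(14.2/4.1) = 76 − 10.790 = 65.21 dB.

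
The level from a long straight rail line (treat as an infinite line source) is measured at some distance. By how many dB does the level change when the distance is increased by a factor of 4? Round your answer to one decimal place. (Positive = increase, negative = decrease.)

Line-source spreading: ΔL = −10·log₁₀(r₂/r₁).
ΔL = −10·log₁₀(4) = -6.02 dB.

-6.0 dB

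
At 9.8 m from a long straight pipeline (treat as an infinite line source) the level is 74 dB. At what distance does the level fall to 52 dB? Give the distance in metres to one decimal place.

1553.2 m

Line-source spreading drops the level by 10·log₁₀(r₂/r₁); inverting, r₂/r₁ = 10^(ΔL/10).
r₂ = 9.8·10^((74−52)/10) = 9.8·10^(22.0/10) = 1553.20 m.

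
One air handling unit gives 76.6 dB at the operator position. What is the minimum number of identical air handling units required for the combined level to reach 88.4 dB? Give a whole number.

16

The shortfall is 88.4 − 76.6 = 11.8 dB, and N units add 10·log₁₀ N, so need 10·log₁₀ N ≥ 11.8.
N ≥ 10^(11.8/10) = 15.136, so N = 16.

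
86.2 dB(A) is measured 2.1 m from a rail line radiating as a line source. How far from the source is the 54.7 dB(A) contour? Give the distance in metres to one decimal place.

2966.3 m

The 31.5 dB drop corresponds to a distance ratio of 10^(31.5/10) for a line source.
r₂ = 2.1·10^((86.2−54.7)/10) = 2.1·10^(31.5/10) = 2966.33 m.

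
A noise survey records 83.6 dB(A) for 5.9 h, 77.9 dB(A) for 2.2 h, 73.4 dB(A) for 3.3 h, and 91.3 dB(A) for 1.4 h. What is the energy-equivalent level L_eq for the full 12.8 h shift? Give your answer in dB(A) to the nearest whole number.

L_eq = 10·log₁₀[(1/T)·Σ tᵢ·10^(Lᵢ/10)] with T = 12.8 h.
Σ tᵢ·10^(Lᵢ/10) = 5.9·10^(83.6/10) + 2.2·10^(77.9/10) + 3.3·10^(73.4/10) + 1.4·10^(91.3/10) = 3.448e+09.
L_eq = 10·log₁₀(3.448e+09/12.8) = 84.30 dB(A).

84 dB(A)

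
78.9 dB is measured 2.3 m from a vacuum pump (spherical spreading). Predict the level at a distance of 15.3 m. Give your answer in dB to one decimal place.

62.4 dB

For a point source, L₂ = L₁ − 20·log₁₀(r₂/r₁).
L₂ = 78.9 − 20·log₁₀(15.3/2.3) = 78.9 − 16.459 = 62.44 dB.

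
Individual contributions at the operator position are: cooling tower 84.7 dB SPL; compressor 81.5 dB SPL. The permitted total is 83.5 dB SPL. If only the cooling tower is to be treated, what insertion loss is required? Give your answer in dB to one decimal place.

5.5 dB

Everything except the cooling tower sums to 10^(81.5/10) = 1.413e+08 in linear terms, 81.50 dB SPL.
To meet 83.5 dB SPL overall, the treated cooling tower may contribute at most 10^(83.5/10) − 1.413e+08 = 8.262e+07, i.e. 79.17 dB SPL.
So the cooling tower must be reduced from 84.7 to 79.17 dB SPL: IL = 5.53 dB.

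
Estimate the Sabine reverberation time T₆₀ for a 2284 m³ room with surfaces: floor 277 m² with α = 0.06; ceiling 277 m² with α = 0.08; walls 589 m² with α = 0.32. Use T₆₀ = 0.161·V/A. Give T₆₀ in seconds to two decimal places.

A = Σ Sᵢαᵢ = 277·0.06 + 277·0.08 + 589·0.32 = 227.26 m².
T₆₀ = 0.161·V/A = 0.161·2284/227.26 = 1.618 s.

1.62 s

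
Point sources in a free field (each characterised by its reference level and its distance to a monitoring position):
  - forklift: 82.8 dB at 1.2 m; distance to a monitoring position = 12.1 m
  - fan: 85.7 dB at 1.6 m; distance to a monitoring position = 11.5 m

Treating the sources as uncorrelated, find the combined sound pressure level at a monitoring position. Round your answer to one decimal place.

69.6 dB

Apply inverse-square spreading to bring every level to the receiver, then sum 10^(L/10).
forklift: 82.8 − 20·log₁₀(12.1/1.2) = 82.8 − 20.07 = 62.73 dB.
fan: 85.7 − 20·log₁₀(11.5/1.6) = 85.7 − 17.13 = 68.57 dB.
Σ 10^(L/10) = 9.066e+06 → L_total = 10·log₁₀(9.066e+06) = 69.57 dB.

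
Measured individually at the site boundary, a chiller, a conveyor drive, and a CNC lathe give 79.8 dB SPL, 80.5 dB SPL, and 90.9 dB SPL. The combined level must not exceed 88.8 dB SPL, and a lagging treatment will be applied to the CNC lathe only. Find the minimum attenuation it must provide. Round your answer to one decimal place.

3.5 dB

Everything except the CNC lathe sums to 10^(79.8/10) + 10^(80.5/10) = 2.077e+08 in linear terms, 83.17 dB SPL.
The limit corresponds to 10^(88.8/10) = 7.586e+08; subtracting the fixed part leaves 5.509e+08 for the CNC lathe, i.e. 87.41 dB SPL.
Required insertion loss = 90.9 − 87.41 = 3.49 dB.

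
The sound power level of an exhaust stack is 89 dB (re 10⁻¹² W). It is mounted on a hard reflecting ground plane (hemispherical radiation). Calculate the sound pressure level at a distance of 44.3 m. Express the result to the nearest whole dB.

48 dB

The power spreads over a hemisphere of area 2π·r², so L_p = L_w − 10·log₁₀(2π·r²).
2π·r² = 1.233e+04 m², 10·log₁₀ of that is 40.910 dB.
L_p = 89 − 40.910 = 48.09 dB.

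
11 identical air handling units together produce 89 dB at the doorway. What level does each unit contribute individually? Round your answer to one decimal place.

78.6 dB

11 equal contributions raise the level by 10·log₁₀ 11 = 10.414 dB, so each unit alone gives 89 − 10.414.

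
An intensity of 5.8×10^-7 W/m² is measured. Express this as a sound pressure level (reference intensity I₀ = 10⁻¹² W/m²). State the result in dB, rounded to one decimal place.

57.6 dB

I/I₀ = 5.8×10^-7/10⁻¹² = 5.8×10^5, and L = 10·log₁₀(I/I₀).
L = 10·(0.7634 + 5) = 57.63 dB.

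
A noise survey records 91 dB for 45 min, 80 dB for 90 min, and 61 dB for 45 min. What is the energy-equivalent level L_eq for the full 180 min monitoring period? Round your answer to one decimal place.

The energy average is taken in the linear domain: L_eq = 10·log₁₀[(Σ tᵢ·10^(Lᵢ/10))/T], T = 180 min.
Σ tᵢ·10^(Lᵢ/10) = 45·10^(91/10) + 90·10^(80/10) + 45·10^(61/10) = 6.571e+10.
L_eq = 10·log₁₀(6.571e+10/180) = 85.62 dB.

85.6 dB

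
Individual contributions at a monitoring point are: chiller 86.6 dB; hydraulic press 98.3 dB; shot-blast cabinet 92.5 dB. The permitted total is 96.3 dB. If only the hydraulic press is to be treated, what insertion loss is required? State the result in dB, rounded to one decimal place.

The untreated sources together contribute 10^(86.6/10) + 10^(92.5/10) = 2.235e+09, i.e. 93.49 dB.
To meet 96.3 dB overall, the treated hydraulic press may contribute at most 10^(96.3/10) − 2.235e+09 = 2.030e+09, i.e. 93.08 dB.
So the hydraulic press must be reduced from 98.3 to 93.08 dB: IL = 5.22 dB.

5.2 dB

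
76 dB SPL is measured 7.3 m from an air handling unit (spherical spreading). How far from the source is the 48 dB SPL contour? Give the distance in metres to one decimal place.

183.4 m

The 28.0 dB drop corresponds to a distance ratio of 10^(28.0/20) for a point source.
r₂ = 7.3·10^((76−48)/20) = 7.3·10^(28.0/20) = 183.37 m.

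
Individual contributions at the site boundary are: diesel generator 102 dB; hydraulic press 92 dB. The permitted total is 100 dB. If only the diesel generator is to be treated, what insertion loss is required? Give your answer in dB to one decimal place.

The untreated sources together contribute 10^(92/10) = 1.585e+09, i.e. 92.00 dB.
To meet 100 dB overall, the treated diesel generator may contribute at most 10^(100/10) − 1.585e+09 = 8.415e+09, i.e. 99.25 dB.
So the diesel generator must be reduced from 102 to 99.25 dB: IL = 2.75 dB.

2.7 dB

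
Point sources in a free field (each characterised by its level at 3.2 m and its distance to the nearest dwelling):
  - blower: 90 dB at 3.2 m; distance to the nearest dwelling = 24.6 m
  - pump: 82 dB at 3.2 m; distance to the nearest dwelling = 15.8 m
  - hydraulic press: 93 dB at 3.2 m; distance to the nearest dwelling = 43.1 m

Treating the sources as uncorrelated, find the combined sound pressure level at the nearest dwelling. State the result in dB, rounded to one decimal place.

75.4 dB

First find each source's level at the receiver (point-source: −20·log₁₀(r/r_ref)), then combine on an intensity basis.
blower: 90 − 20·log₁₀(24.6/3.2) = 90 − 17.72 = 72.28 dB.
pump: 82 − 20·log₁₀(15.8/3.2) = 82 − 13.87 = 68.13 dB.
hydraulic press: 93 − 20·log₁₀(43.1/3.2) = 93 − 22.59 = 70.41 dB.
Σ 10^(L/10) = 3.442e+07 → L_total = 10·log₁₀(3.442e+07) = 75.37 dB.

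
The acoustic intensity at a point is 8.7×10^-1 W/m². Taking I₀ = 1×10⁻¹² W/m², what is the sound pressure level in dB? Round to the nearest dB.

119 dB

L = 10·log₁₀(I/I₀) = 10·log₁₀(8.7×10^-1/10⁻¹²) = 10·log₁₀(8.7×10^11).
L = 10·(0.9395 + 11) = 119.40 dB.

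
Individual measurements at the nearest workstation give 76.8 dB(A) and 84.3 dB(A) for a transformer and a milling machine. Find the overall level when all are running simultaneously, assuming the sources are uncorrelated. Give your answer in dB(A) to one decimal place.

85.0 dB(A)

Incoherent sources combine by intensity addition: L_total = 10·log₁₀(Σ 10^(L_i/10)).
Σ 10^(L/10) = 10^(76.8/10) + 10^(84.3/10) = 3.170e+08.
L_total = 10·log₁₀(3.170e+08) = 85.01 dB(A).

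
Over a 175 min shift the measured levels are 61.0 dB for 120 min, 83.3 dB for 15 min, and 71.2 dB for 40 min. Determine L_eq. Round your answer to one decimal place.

73.5 dB

Weight each interval's intensity by its duration and average over T = 175 min:
Σ tᵢ·10^(Lᵢ/10) = 120·10^(61.0/10) + 15·10^(83.3/10) + 40·10^(71.2/10) = 3.885e+09.
L_eq = 10·log₁₀(3.885e+09/175) = 73.46 dB.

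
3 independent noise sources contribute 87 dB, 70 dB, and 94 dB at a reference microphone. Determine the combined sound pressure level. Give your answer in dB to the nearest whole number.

Incoherent sources combine by intensity addition: L_total = 10·log₁₀(Σ 10^(L_i/10)).
Σ 10^(L/10) = 10^(87/10) + 10^(70/10) + 10^(94/10) = 3.023e+09.
L_total = 10·log₁₀(3.023e+09) = 94.80 dB.

95 dB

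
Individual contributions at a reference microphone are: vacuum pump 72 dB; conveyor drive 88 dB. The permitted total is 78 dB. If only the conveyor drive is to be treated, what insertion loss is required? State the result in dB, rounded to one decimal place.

11.3 dB

Fixed contribution from the other source: Σ 10^(L/10) = 10^(72/10) = 1.585e+07 (72.00 dB).
To meet 78 dB overall, the treated conveyor drive may contribute at most 10^(78/10) − 1.585e+07 = 4.725e+07, i.e. 76.74 dB.
Required insertion loss = 88 − 76.74 = 11.26 dB.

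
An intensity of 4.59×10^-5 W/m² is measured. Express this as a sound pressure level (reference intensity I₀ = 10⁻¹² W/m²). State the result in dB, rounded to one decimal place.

L = 10·log₁₀(I/I₀) = 10·log₁₀(4.59×10^-5/10⁻¹²) = 10·log₁₀(4.59×10^7).
L = 10·(0.6618 + 7) = 76.62 dB.

76.6 dB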